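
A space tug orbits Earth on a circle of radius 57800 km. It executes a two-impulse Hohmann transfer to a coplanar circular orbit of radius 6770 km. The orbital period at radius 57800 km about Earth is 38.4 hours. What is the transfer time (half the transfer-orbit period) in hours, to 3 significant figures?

t = 8.02 hours

From Kepler's third law T² = 4π²r³/μ at r = 57800 km, T = 38.4 hours = 38.4 × 3600 s = 1.3824×10^5 s: μ = 4π²r³/T² = 3.98911×10^5 km³/s².
The Hohmann ellipse has a_t = (r₁ + r₂)/2 = 32285 km.
Transfer time t = π√(a_t³/μ) = π√((32285)³ / 3.98911×10^5) = 28854.5 s.
Converting: 28854.5 s ÷ 3600 s/hour = 8.02 hours.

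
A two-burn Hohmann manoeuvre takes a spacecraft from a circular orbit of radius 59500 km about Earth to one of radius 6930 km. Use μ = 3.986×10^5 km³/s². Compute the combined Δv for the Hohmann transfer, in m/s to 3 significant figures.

Δv = 3970 m/s

Semi-major axis of the transfer orbit: a_t = (59500 + 6930)/2 = 33215 km.
Circular speed at r₁: v₁ = √(μ/r₁) = √(3.986×10^5/59500) = 2.588 km/s.
On the transfer ellipse at r₁, vis-viva equation gives v_a = √[μ(2/r₁ − 1/a_t)] = 1.182 km/s.
First burn Δv₁ = |v_a − v₁| = 1.406 km/s.
Circular speed at r₂: v₂ = √(μ/r₂) = 7.5841 km/s.
Transfer-orbit speed at r₂: v_p = √[μ(2/r₂ − 1/a_t)] = 10.151 km/s.
Second burn Δv₂ = |v₂ − v_p| = 2.567 km/s.
Total Δv = Δv₁ + Δv₂ = 3.973 km/s.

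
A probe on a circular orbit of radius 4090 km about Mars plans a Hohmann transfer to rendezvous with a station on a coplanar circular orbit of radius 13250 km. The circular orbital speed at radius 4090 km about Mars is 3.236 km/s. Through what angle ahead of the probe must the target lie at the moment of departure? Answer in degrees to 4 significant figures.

φ = 84.73°

From the circular-orbit relation v² = μ/r at r = 4090 km: μ = v²r = (3.236)² × 4090 = 42829.2 km³/s².
Transfer-ellipse semi-major axis a_t = (r₁ + r₂)/2 = (4090 + 13250)/2 = 8670 km.
The half-period of the transfer ellipse is t = π√(a_t³/μ) = 12254.86 s.
The target's mean motion on its circular orbit is ω₂ = √(μ/r₂³) = 1.356895×10^-4 rad/s.
Angle swept by the target during transfer: ω₂·t = 1.66286 rad = 95.27°.
The probe traverses 180° on the transfer ellipse, so the target must lead by 180° − 95.27° = 84.73°.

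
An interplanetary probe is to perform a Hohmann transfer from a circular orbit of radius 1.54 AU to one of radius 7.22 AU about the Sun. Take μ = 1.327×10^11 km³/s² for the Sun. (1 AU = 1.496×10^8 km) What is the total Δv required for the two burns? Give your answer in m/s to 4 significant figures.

Δv = 11330 m/s

In km: r₁ = 1.54 × 1.496×10^8 = 2.30384×10^8 km; r₂ = 7.22 × 1.496×10^8 = 1.080112×10^9 km.
The Hohmann ellipse has a_t = (r₁ + r₂)/2 = 6.55248×10^8 km.
At r₁ the circular-orbit speed is v₁ = √(μ/r₁) = 23.9999 km/s.
Transfer-orbit speed at r₁ (vis-viva equation): v_p = √[μ(2/r₁ − 1/a_t)] = 30.8135 km/s.
First burn Δv₁ = |v_p − v₁| = 6.814 km/s.
Circular speed at r₂: v₂ = √(μ/r₂) = 11.084 km/s.
Transfer-orbit speed at r₂: v_a = √[μ(2/r₂ − 1/a_t)] = 6.5724 km/s.
Second burn Δv₂ = |v₂ − v_a| = 4.512 km/s.
Total Δv = Δv₁ + Δv₂ = 11.33 km/s.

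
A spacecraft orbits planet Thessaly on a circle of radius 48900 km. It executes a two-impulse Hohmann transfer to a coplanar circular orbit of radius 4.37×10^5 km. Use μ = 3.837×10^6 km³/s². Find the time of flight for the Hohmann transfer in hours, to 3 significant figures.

t = 53.3 hours

Transfer-ellipse semi-major axis a_t = (r₁ + r₂)/2 = (48900 + 4.370×10^5)/2 = 2.4295×10^5 km.
Transfer time t = π√(a_t³/μ) = π√((2.4295×10^5)³ / 3.837×10^6) = 1.92057×10^5 s.
Converting: 1.92057×10^5 s ÷ 3600 s/hour = 53.3 hours.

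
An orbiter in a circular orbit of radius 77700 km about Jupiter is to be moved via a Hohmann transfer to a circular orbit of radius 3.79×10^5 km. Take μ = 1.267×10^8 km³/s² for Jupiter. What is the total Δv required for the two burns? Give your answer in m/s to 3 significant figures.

Semi-major axis of the transfer orbit: a_t = (77700 + 3.790×10^5)/2 = 2.2835×10^5 km.
At r₁ the circular-orbit speed is v₁ = √(μ/r₁) = 40.38 km/s.
Transfer-orbit speed at r₁ (vis-viva): v_p = √[μ(2/r₁ − 1/a_t)] = 52.02 km/s.
First burn Δv₁ = |v_p − v₁| = 11.64 km/s.
Circular speed at r₂: v₂ = √(μ/r₂) = 18.28389 km/s.
Transfer-orbit speed at r₂: v_a = √[μ(2/r₂ − 1/a_t)] = 10.66544 km/s.
Second burn Δv₂ = |v₂ − v_a| = 7.618 km/s.
Total Δv = Δv₁ + Δv₂ = 19.26 km/s.

Δv = 19300 m/s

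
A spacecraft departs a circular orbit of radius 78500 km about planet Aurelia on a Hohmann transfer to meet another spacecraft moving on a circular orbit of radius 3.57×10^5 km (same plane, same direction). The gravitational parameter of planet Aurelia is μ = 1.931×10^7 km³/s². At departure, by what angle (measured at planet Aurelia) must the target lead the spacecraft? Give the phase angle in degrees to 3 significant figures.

φ = 94.3°

The Hohmann ellipse has a_t = (r₁ + r₂)/2 = 2.1775×10^5 km.
Transfer time t = π√(a_t³/μ) = 72643 s.
Target angular speed ω₂ = √(μ/r₂³) = 2.0601×10^-5 rad/s.
Angle swept by the target during transfer: ω₂·t = 1.4965 rad = 85.74°.
Arrival is 180° from departure on the ellipse, so φ = 180° − 85.74° = 94.3°.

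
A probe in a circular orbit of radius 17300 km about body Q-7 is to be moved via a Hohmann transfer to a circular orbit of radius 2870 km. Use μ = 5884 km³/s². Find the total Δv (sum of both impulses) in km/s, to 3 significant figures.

Δv = 0.716 km/s

The Hohmann ellipse has a_t = (r₁ + r₂)/2 = 10085 km.
At r₁ the circular-orbit speed is v₁ = √(μ/r₁) = 0.5832 km/s.
On the transfer ellipse at r₁, vis-viva gives v_a = √[μ(2/r₁ − 1/a_t)] = 0.3111 km/s.
First burn Δv₁ = |v_a − v₁| = 0.2721 km/s.
At r₂, v₂ = √(μ/r₂) = 1.4318 km/s.
Transfer-orbit speed at r₂: v_p = √[μ(2/r₂ − 1/a_t)] = 1.8753 km/s.
Second burn Δv₂ = |v₂ − v_p| = 0.4435 km/s.
Δv = Δv₁ + Δv₂ = 0.2721 + 0.4435 = 0.7156 km/s.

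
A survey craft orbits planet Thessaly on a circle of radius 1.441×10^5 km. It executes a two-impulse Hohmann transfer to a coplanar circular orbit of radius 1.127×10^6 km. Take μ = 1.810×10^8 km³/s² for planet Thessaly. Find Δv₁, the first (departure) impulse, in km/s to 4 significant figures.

Δv₁ = 11.75 km/s

Transfer-ellipse semi-major axis a_t = (r₁ + r₂)/2 = (1.441×10^5 + 1.127×10^6)/2 = 6.3555×10^5 km.
On the circular orbit at r = 1.441×10^5 km, v_c = √(μ/r) = 35.44 km/s.
Transfer-orbit speed at the same r (vis-viva, a = a_t): v_t = √[μ(2/r − 1/a_t)] = 47.19 km/s.
Δv₁ = |v_t − v_c| = |47.19 − 35.44| = 11.75 km/s.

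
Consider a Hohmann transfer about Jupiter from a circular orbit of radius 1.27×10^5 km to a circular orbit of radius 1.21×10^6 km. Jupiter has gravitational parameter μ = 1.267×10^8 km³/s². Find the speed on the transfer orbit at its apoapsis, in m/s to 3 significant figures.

Transfer-ellipse semi-major axis a_t = (r₁ + r₂)/2 = (1.270×10^5 + 1.210×10^6)/2 = 6.685×10^5 km.
The apoapsis of the transfer ellipse is at r = 1.210×10^6 km.
From the vis-viva equation, v = √[μ(2/r − 1/a_t)] = 4.460 km/s.

v = 4460 m/s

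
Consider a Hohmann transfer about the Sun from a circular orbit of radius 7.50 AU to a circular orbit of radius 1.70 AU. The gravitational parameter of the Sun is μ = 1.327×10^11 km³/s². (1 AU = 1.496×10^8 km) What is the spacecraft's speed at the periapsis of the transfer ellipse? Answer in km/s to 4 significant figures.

v = 29.17 km/s

In km: r₁ = 7.50 × 1.496×10^8 = 1.122×10^9 km; r₂ = 1.70 × 1.496×10^8 = 2.5432×10^8 km.
The Hohmann ellipse has a_t = (r₁ + r₂)/2 = 6.8816×10^8 km.
The periapsis of the transfer ellipse is at r = 2.5432×10^8 km.
From the vis-viva equation, v = √[μ(2/r − 1/a_t)] = 29.17 km/s.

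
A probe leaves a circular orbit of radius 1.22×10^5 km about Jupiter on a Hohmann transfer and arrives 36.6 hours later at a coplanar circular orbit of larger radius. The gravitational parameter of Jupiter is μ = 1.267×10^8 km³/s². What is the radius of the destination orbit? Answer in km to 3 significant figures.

r₂ = 1.09×10^6 km

Transfer time t = 36.6 hours = 1.3176×10^5 s, and t = π√(a_t³/μ).
So a_t = (μ t²/π²)^(1/3) = (1.267×10^8 × (1.3176×10^5)² / π²)^(1/3) = 6.0629×10^5 km.
Since a_t = (r₁ + r₂)/2, r₂ = 2a_t − r₁ = 2×6.0629×10^5 − 1.220×10^5 = 1.09058×10^6 km.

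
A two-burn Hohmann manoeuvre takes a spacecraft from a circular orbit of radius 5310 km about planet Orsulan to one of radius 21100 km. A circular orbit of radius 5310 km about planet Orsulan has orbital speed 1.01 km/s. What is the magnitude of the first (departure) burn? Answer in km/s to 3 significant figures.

Δv₁ = 0.267 km/s

From the circular-orbit relation v² = μ/r at r = 5310 km: μ = v²r = (1.01)² × 5310 = 5416.73 km³/s².
The Hohmann ellipse has a_t = (r₁ + r₂)/2 = 13205 km.
On the circular orbit at r = 5310 km, v_c = √(μ/r) = 1.0100 km/s.
Transfer-orbit speed at the same r (vis-viva, a = a_t): v_t = √[μ(2/r − 1/a_t)] = 1.2767 km/s.
Δv₁ = |v_t − v_c| = |1.2767 − 1.0100| = 0.2667 km/s.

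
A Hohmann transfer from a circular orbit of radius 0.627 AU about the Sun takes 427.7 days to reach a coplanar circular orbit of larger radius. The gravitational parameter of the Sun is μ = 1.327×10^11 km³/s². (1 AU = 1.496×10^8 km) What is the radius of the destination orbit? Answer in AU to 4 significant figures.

In km: r₁ = 0.627 × 1.496×10^8 = 9.37992×10^7 km.
Transfer time t = 427.7 days = 3.695328×10^7 s, and t = π√(a_t³/μ).
So a_t = (μ t²/π²)^(1/3) = (1.327×10^11 × (3.695328×10^7)² / π²)^(1/3) = 2.6381×10^8 km.
Since a_t = (r₁ + r₂)/2, r₂ = 2a_t − r₁ = 2×2.6381×10^8 − 9.37992×10^7 = 4.338208×10^8 km.
In AU: r₂ = 4.338208×10^8 / 1.496×10^8 = 2.900 AU.

r₂ = 2.900 AU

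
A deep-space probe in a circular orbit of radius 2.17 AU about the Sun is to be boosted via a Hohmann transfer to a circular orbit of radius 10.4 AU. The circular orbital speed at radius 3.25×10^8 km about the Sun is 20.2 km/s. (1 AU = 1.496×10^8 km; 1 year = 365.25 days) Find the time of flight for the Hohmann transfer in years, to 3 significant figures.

t = 7.88 years

From the circular-orbit relation v² = μ/r at r = 3.25×10^8 km: μ = v²r = (20.2)² × 3.25×10^8 = 1.32613×10^11 km³/s².
In km: r₁ = 2.17 × 1.496×10^8 = 3.24632×10^8 km; r₂ = 10.4 × 1.496×10^8 = 1.55584×10^9 km.
Transfer-ellipse semi-major axis a_t = (r₁ + r₂)/2 = (3.24632×10^8 + 1.55584×10^9)/2 = 9.40236×10^8 km.
Transfer time t = π√(a_t³/μ) = π√((9.40236×10^8)³ / 1.32613×10^11) = 2.487×10^8 s.
Converting: 2.487×10^8 s ÷ 3.15576×10^7 s/year (365.25 × 86400) = 7.88 years.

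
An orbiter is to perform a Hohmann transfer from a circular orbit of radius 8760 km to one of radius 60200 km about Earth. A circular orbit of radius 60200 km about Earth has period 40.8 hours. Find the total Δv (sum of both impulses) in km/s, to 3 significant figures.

Δv = 3.45 km/s

From Kepler's third law T² = 4π²r³/μ at r = 60200 km, T = 40.8 hours = 40.8 × 3600 s = 1.4688×10^5 s: μ = 4π²r³/T² = 3.99231×10^5 km³/s².
The Hohmann ellipse has a_t = (r₁ + r₂)/2 = 34480 km.
At r₁ the circular-orbit speed is v₁ = √(μ/r₁) = 6.75087 km/s.
Transfer-orbit speed at r₁ (v² = μ(2/r − 1/a)): v_p = √[μ(2/r₁ − 1/a_t)] = 8.92020 km/s.
First burn Δv₁ = |v_p − v₁| = 2.16933 km/s.
At r₂, v₂ = √(μ/r₂) = 2.575216 km/s.
Transfer-orbit speed at r₂: v_a = √[μ(2/r₂ − 1/a_t)] = 1.298022 km/s.
Second burn Δv₂ = |v₂ − v_a| = 1.27719 km/s.
Total Δv = Δv₁ + Δv₂ = 3.447 km/s.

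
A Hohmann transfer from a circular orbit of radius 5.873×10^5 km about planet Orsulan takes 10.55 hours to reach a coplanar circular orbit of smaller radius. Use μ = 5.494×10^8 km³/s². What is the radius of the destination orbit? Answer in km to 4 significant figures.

Transfer time t = 10.55 hours = 37980 s, and t = π√(a_t³/μ).
So a_t = (μ t²/π²)^(1/3) = (5.494×10^8 × (37980)² / π²)^(1/3) = 4.3142×10^5 km.
Since a_t = (r₁ + r₂)/2, r₂ = 2a_t − r₁ = 2×4.3142×10^5 − 5.873×10^5 = 2.7554×10^5 km.

r₂ = 2.755×10^5 km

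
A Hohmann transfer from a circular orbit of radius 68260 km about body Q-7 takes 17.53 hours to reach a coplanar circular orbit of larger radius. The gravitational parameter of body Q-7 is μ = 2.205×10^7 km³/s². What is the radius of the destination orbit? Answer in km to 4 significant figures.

Transfer time t = 17.53 hours = 63108 s, and t = π√(a_t³/μ).
So a_t = (μ t²/π²)^(1/3) = (2.205×10^7 × (63108)² / π²)^(1/3) = 2.0722×10^5 km.
Since a_t = (r₁ + r₂)/2, r₂ = 2a_t − r₁ = 2×2.0722×10^5 − 68260 = 3.4618×10^5 km.

r₂ = 3.462×10^5 km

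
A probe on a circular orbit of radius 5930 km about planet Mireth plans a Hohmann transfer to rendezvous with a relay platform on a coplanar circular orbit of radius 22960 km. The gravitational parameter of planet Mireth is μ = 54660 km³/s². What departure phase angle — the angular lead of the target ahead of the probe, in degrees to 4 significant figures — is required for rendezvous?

φ = 90.18°

Semi-major axis of the transfer orbit: a_t = (5930 + 22960)/2 = 14445 km.
The half-period of the transfer ellipse is t = π√(a_t³/μ) = 23329 s.
Target angular speed ω₂ = √(μ/r₂³) = 6.7201×10^-5 rad/s.
Angle swept by the target during transfer: ω₂·t = 1.5677 rad = 89.82°.
Arrival is 180° from departure on the ellipse, so φ = 180° − 89.82° = 90.18°.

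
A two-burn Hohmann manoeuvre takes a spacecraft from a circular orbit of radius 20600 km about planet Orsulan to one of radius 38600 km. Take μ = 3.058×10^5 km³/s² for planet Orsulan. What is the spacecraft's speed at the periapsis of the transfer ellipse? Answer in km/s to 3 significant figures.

The Hohmann ellipse has a_t = (r₁ + r₂)/2 = 29600 km.
At periapsis, r = 20600 km.
From the vis-viva equation, v = √[μ(2/r − 1/a_t)] = 4.400 km/s.

v = 4.40 km/s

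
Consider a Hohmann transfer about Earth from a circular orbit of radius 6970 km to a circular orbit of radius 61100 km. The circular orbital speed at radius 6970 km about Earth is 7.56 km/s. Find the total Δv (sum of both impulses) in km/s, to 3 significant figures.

Δv = 3.97 km/s

From the circular-orbit relation v² = μ/r at r = 6970 km: μ = v²r = (7.56)² × 6970 = 3.98361×10^5 km³/s².
Transfer-ellipse semi-major axis a_t = (r₁ + r₂)/2 = (6970 + 61100)/2 = 34035 km.
Circular speed at r₁: v₁ = √(μ/r₁) = √(3.98361×10^5/6970) = 7.5600 km/s.
Transfer-orbit speed at r₁ (vis-viva): v_p = √[μ(2/r₁ − 1/a_t)] = 10.129 km/s.
First burn Δv₁ = |v_p − v₁| = 2.569 km/s.
Circular speed at r₂: v₂ = √(μ/r₂) = 2.5534 km/s.
Transfer-orbit speed at r₂: v_a = √[μ(2/r₂ − 1/a_t)] = 1.1555 km/s.
Second burn Δv₂ = |v₂ − v_a| = 1.398 km/s.
Total Δv = Δv₁ + Δv₂ = 3.967 km/s.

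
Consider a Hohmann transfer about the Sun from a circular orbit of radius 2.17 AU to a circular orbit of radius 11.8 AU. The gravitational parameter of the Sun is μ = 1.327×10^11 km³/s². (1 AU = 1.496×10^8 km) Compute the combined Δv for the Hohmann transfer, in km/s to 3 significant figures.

Δv = 9.90 km/s

In km: r₁ = 2.17 × 1.496×10^8 = 3.24632×10^8 km; r₂ = 11.8 × 1.496×10^8 = 1.76528×10^9 km.
Transfer-ellipse semi-major axis a_t = (r₁ + r₂)/2 = (3.24632×10^8 + 1.76528×10^9)/2 = 1.044956×10^9 km.
At r₁ the circular-orbit speed is v₁ = √(μ/r₁) = 20.22 km/s.
Transfer-orbit speed at r₁ (vis-viva equation): v_p = √[μ(2/r₁ − 1/a_t)] = 26.28 km/s.
First burn Δv₁ = |v_p − v₁| = 6.060 km/s.
Circular speed at r₂: v₂ = √(μ/r₂) = 8.6702 km/s.
Transfer-orbit speed at r₂: v_a = √[μ(2/r₂ − 1/a_t)] = 4.8325 km/s.
Second burn Δv₂ = |v₂ − v_a| = 3.838 km/s.
Total Δv = Δv₁ + Δv₂ = 9.898 km/s.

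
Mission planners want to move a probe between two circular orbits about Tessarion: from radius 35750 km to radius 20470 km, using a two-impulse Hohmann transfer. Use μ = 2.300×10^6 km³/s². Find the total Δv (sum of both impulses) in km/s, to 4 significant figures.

Semi-major axis of the transfer orbit: a_t = (35750 + 20470)/2 = 28110 km.
Circular speed at r₁: v₁ = √(μ/r₁) = √(2.300×10^6/35750) = 8.021 km/s.
On the transfer ellipse at r₁, v² = μ(2/r − 1/a) gives v_a = √[μ(2/r₁ − 1/a_t)] = 6.845 km/s.
First burn Δv₁ = |v_a − v₁| = 1.176 km/s.
Circular speed at r₂: v₂ = √(μ/r₂) = 10.600 km/s.
Transfer-orbit speed at r₂: v_p = √[μ(2/r₂ − 1/a_t)] = 11.954 km/s.
Second burn Δv₂ = |v₂ − v_p| = 1.354 km/s.
Δv = Δv₁ + Δv₂ = 1.176 + 1.354 = 2.530 km/s.

Δv = 2.530 km/s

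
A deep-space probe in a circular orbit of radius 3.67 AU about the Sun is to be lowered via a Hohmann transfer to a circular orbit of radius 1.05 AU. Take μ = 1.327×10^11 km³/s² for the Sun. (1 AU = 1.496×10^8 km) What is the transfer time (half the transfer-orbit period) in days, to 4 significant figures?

t = 662.2 days

In km: r₁ = 3.67 × 1.496×10^8 = 5.49032×10^8 km; r₂ = 1.05 × 1.496×10^8 = 1.5708×10^8 km.
Transfer-ellipse semi-major axis a_t = (r₁ + r₂)/2 = (5.49032×10^8 + 1.5708×10^8)/2 = 3.53056×10^8 km.
By Kepler's third law the transfer-orbit period is T = 2π√(a_t³/μ), so t = T/2 = 5.721×10^7 s.
Converting: 5.721×10^7 s ÷ 86400 s/day = 662.2 days.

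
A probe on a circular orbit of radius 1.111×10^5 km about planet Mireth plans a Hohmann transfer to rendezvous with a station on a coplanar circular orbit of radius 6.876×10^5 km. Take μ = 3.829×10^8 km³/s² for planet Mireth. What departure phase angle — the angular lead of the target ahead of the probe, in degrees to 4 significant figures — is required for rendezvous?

The Hohmann ellipse has a_t = (r₁ + r₂)/2 = 3.9935×10^5 km.
Transfer time t = π√(a_t³/μ) = 40517 s.
The target's mean motion on its circular orbit is ω₂ = √(μ/r₂³) = 3.4319×10^-5 rad/s.
Angle swept by the target during transfer: ω₂·t = 1.3905 rad = 79.67°.
The probe traverses 180° on the transfer ellipse, so the target must lead by 180° − 79.67° = 100.3°.

φ = 100.3°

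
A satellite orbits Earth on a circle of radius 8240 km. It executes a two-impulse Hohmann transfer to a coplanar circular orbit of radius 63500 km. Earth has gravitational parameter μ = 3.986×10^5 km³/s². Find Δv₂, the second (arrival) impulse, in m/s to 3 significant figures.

Δv₂ = 1300 m/s

Semi-major axis of the transfer orbit: a_t = (8240 + 63500)/2 = 35870 km.
On the circular orbit at r = 63500 km, v_c = √(μ/r) = 2.5054 km/s.
Transfer-orbit speed at the same r (vis-viva, a = a_t): v_t = √[μ(2/r − 1/a_t)] = 1.2008 km/s.
Δv₂ = |v_t − v_c| = |1.2008 − 2.5054| = 1.305 km/s.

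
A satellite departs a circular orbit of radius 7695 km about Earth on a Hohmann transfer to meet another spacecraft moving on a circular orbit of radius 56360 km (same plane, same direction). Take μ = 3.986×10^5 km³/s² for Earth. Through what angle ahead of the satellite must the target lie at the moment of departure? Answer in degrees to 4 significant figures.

The Hohmann ellipse has a_t = (r₁ + r₂)/2 = 32027.5 km.
The half-period of the transfer ellipse is t = π√(a_t³/μ) = 28521 s.
The target's mean motion on its circular orbit is ω₂ = √(μ/r₂³) = 4.7186×10^-5 rad/s.
Angle swept by the target during transfer: ω₂·t = 1.3458 rad = 77.11°.
Arrival is 180° from departure on the ellipse, so φ = 180° − 77.11° = 102.9°.

φ = 102.9°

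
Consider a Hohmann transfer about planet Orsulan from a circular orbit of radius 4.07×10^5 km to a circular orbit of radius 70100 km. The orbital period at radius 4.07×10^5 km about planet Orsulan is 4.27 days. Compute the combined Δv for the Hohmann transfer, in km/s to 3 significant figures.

From Kepler's third law T² = 4π²r³/μ at r = 4.07×10^5 km, T = 4.27 days = 4.27 × 86400 s = 3.68928×10^5 s: μ = 4π²r³/T² = 1.95551×10^7 km³/s².
Transfer-ellipse semi-major axis a_t = (r₁ + r₂)/2 = (4.070×10^5 + 70100)/2 = 2.3855×10^5 km.
Circular speed at r₁: v₁ = √(μ/r₁) = √(1.95551×10^7/4.070×10^5) = 6.932 km/s.
On the transfer ellipse at r₁, vis-viva gives v_a = √[μ(2/r₁ − 1/a_t)] = 3.758 km/s.
First burn Δv₁ = |v_a − v₁| = 3.174 km/s.
Circular speed at r₂: v₂ = √(μ/r₂) = 16.702 km/s.
Transfer-orbit speed at r₂: v_p = √[μ(2/r₂ − 1/a_t)] = 21.816 km/s.
Second burn Δv₂ = |v₂ − v_p| = 5.114 km/s.
Total Δv = Δv₁ + Δv₂ = 8.288 km/s.

Δv = 8.29 km/s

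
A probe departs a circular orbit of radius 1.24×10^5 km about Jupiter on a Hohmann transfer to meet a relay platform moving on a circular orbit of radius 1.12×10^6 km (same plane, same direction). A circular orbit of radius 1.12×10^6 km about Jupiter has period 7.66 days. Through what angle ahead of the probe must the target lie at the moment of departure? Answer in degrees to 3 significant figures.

From Kepler's third law T² = 4π²r³/μ at r = 1.12×10^6 km, T = 7.66 days = 7.66 × 86400 s = 6.61824×10^5 s: μ = 4π²r³/T² = 1.26628×10^8 km³/s².
Semi-major axis of the transfer orbit: a_t = (1.240×10^5 + 1.120×10^6)/2 = 6.220×10^5 km.
Transfer time t = π√(a_t³/μ) = 1.3695×10^5 s.
The target's mean motion on its circular orbit is ω₂ = √(μ/r₂³) = 9.4937×10^-6 rad/s.
Angle swept by the target during transfer: ω₂·t = 1.3002 rad = 74.496°.
Arrival is 180° from departure on the ellipse, so φ = 180° − 74.496° = 106°.

φ = 106°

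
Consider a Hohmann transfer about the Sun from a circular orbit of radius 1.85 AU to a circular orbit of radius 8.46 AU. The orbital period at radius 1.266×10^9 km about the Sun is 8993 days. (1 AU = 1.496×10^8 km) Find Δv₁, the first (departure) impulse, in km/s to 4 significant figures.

From Kepler's third law T² = 4π²r³/μ at r = 1.266×10^9 km, T = 8993 days = 8993 × 86400 s = 7.769952×10^8 s: μ = 4π²r³/T² = 1.32686×10^11 km³/s².
In km: r₁ = 1.85 × 1.496×10^8 = 2.7676×10^8 km; r₂ = 8.46 × 1.496×10^8 = 1.265616×10^9 km.
Semi-major axis of the transfer orbit: a_t = (2.7676×10^8 + 1.265616×10^9)/2 = 7.71188×10^8 km.
Circular speed at r = 2.7676×10^8 km: v_c = √(μ/r) = 21.896 km/s.
Vis-viva on the transfer ellipse at r = 2.7676×10^8 km gives v_t = √[μ(2/r − 1/a_t)] = 28.050 km/s.
Δv₁ = |v_t − v_c| = |28.050 − 21.896| = 6.154 km/s.

Δv₁ = 6.154 km/s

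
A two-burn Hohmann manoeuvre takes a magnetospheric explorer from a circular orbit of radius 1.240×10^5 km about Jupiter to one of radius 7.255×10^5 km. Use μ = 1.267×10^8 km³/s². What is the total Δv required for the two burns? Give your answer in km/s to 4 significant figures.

Δv = 15.89 km/s

Semi-major axis of the transfer orbit: a_t = (1.240×10^5 + 7.255×10^5)/2 = 4.2475×10^5 km.
At r₁ the circular-orbit speed is v₁ = √(μ/r₁) = 31.965 km/s.
On the transfer ellipse at r₁, vis-viva equation gives v_p = √[μ(2/r₁ − 1/a_t)] = 41.776 km/s.
First burn Δv₁ = |v_p − v₁| = 9.811 km/s.
Circular speed at r₂: v₂ = √(μ/r₂) = 13.215 km/s.
Transfer-orbit speed at r₂: v_a = √[μ(2/r₂ − 1/a_t)] = 7.1403 km/s.
Second burn Δv₂ = |v₂ − v_a| = 6.075 km/s.
Δv = Δv₁ + Δv₂ = 9.811 + 6.075 = 15.89 km/s.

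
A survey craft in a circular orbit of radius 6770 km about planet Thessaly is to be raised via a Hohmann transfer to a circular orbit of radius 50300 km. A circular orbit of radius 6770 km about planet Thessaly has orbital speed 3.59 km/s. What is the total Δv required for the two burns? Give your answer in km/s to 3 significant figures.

Δv = 1.85 km/s

From the circular-orbit relation v² = μ/r at r = 6770 km: μ = v²r = (3.59)² × 6770 = 87252.4 km³/s².
Semi-major axis of the transfer orbit: a_t = (6770 + 50300)/2 = 28535 km.
At r₁ the circular-orbit speed is v₁ = √(μ/r₁) = 3.5900 km/s.
On the transfer ellipse at r₁, vis-viva gives v_p = √[μ(2/r₁ − 1/a_t)] = 4.7664 km/s.
First burn Δv₁ = |v_p − v₁| = 1.1764 km/s.
At r₂, v₂ = √(μ/r₂) = 1.31706 km/s.
Transfer-orbit speed at r₂: v_a = √[μ(2/r₂ − 1/a_t)] = 0.641520 km/s.
Second burn Δv₂ = |v₂ − v_a| = 0.67554 km/s.
Total Δv = Δv₁ + Δv₂ = 1.852 km/s.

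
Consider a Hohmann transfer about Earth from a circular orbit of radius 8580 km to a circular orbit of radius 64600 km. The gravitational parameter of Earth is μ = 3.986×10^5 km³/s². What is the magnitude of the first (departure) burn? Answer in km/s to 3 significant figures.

Transfer-ellipse semi-major axis a_t = (r₁ + r₂)/2 = (8580 + 64600)/2 = 36590 km.
On the circular orbit at r = 8580 km, v_c = √(μ/r) = 6.8159 km/s.
Transfer-orbit speed at the same r (vis-viva, a = a_t): v_t = √[μ(2/r − 1/a_t)] = 9.0565 km/s.
Δv₁ = |v_t − v_c| = |9.0565 − 6.8159| = 2.241 km/s.

Δv₁ = 2.24 km/s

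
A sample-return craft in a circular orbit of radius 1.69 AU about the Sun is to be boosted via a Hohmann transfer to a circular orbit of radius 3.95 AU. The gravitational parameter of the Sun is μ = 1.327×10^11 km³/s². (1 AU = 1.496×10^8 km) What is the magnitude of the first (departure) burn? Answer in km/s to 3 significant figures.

Δv₁ = 4.20 km/s

In km: r₁ = 1.69 × 1.496×10^8 = 2.52824×10^8 km; r₂ = 3.95 × 1.496×10^8 = 5.9092×10^8 km.
Semi-major axis of the transfer orbit: a_t = (2.52824×10^8 + 5.9092×10^8)/2 = 4.21872×10^8 km.
On the circular orbit at r = 2.52824×10^8 km, v_c = √(μ/r) = 22.910 km/s.
Transfer-orbit speed at the same r (vis-viva, a = a_t): v_t = √[μ(2/r − 1/a_t)] = 27.114 km/s.
Δv₁ = |v_t − v_c| = |27.114 − 22.910| = 4.204 km/s.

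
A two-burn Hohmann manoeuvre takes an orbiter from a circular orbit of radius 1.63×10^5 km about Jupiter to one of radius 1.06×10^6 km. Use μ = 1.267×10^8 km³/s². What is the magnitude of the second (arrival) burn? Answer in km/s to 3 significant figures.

Δv₂ = 5.29 km/s

Transfer-ellipse semi-major axis a_t = (r₁ + r₂)/2 = (1.630×10^5 + 1.060×10^6)/2 = 6.115×10^5 km.
Circular speed at r = 1.060×10^6 km: v_c = √(μ/r) = 10.933 km/s.
Transfer-orbit speed at the same r (vis-viva, a = a_t): v_t = √[μ(2/r − 1/a_t)] = 5.6446 km/s.
Δv₂ = |v_t − v_c| = |5.6446 − 10.933| = 5.288 km/s.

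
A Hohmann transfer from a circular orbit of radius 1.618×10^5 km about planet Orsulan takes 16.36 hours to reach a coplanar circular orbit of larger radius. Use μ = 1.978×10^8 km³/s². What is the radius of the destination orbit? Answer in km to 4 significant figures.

Transfer time t = 16.36 hours = 58896 s, and t = π√(a_t³/μ).
So a_t = (μ t²/π²)^(1/3) = (1.978×10^8 × (58896)² / π²)^(1/3) = 4.1118×10^5 km.
Since a_t = (r₁ + r₂)/2, r₂ = 2a_t − r₁ = 2×4.1118×10^5 − 1.618×10^5 = 6.6056×10^5 km.

r₂ = 6.606×10^5 km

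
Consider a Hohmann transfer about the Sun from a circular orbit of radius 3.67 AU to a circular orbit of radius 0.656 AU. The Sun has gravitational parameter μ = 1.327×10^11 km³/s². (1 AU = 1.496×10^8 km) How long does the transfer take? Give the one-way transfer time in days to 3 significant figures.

In km: r₁ = 3.67 × 1.496×10^8 = 5.49032×10^8 km; r₂ = 0.656 × 1.496×10^8 = 9.81376×10^7 km.
The Hohmann ellipse has a_t = (r₁ + r₂)/2 = 3.235848×10^8 km.
Transfer time t = π√(a_t³/μ) = π√((3.235848×10^8)³ / 1.327×10^11) = 5.020×10^7 s.
Converting: 5.020×10^7 s ÷ 86400 s/day = 581 days.

t = 581 days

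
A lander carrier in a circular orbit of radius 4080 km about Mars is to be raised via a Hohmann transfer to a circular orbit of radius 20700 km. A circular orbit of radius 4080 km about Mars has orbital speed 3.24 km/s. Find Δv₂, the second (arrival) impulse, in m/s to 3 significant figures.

From the circular-orbit relation v² = μ/r at r = 4080 km: μ = v²r = (3.24)² × 4080 = 42830.2 km³/s².
Semi-major axis of the transfer orbit: a_t = (4080 + 20700)/2 = 12390 km.
Circular speed at r = 20700 km: v_c = √(μ/r) = 1.4384 km/s.
Transfer-orbit speed at the same r (vis-viva, a = a_t): v_t = √[μ(2/r − 1/a_t)] = 0.82544 km/s.
Δv₂ = |v_t − v_c| = |0.82544 − 1.4384| = 0.6130 km/s.

Δv₂ = 613 m/s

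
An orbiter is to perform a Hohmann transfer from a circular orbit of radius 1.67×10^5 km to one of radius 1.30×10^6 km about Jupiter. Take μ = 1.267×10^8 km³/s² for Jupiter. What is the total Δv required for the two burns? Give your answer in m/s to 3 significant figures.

Transfer-ellipse semi-major axis a_t = (r₁ + r₂)/2 = (1.670×10^5 + 1.300×10^6)/2 = 7.335×10^5 km.
At r₁ the circular-orbit speed is v₁ = √(μ/r₁) = 27.544 km/s.
Transfer-orbit speed at r₁ (vis-viva equation): v_p = √[μ(2/r₁ − 1/a_t)] = 36.669 km/s.
First burn Δv₁ = |v_p − v₁| = 9.125 km/s.
At r₂, v₂ = √(μ/r₂) = 9.8723 km/s.
Transfer-orbit speed at r₂: v_a = √[μ(2/r₂ − 1/a_t)] = 4.7106 km/s.
Second burn Δv₂ = |v₂ − v_a| = 5.162 km/s.
Δv = Δv₁ + Δv₂ = 9.125 + 5.162 = 14.29 km/s.

Δv = 14300 m/s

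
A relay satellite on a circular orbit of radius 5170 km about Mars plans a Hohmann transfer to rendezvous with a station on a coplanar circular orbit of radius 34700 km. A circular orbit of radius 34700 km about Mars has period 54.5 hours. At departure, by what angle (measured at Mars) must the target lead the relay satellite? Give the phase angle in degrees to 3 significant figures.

From Kepler's third law T² = 4π²r³/μ at r = 34700 km, T = 54.5 hours = 54.5 × 3600 s = 1.962×10^5 s: μ = 4π²r³/T² = 42849.9 km³/s².
Semi-major axis of the transfer orbit: a_t = (5170 + 34700)/2 = 19935 km.
The half-period of the transfer ellipse is t = π√(a_t³/μ) = 42720 s.
Target angular speed ω₂ = √(μ/r₂³) = 3.202×10^-5 rad/s.
Angle swept by the target during transfer: ω₂·t = 1.368 rad = 78.38°.
Arrival is 180° from departure on the ellipse, so φ = 180° − 78.38° = 102°.

φ = 102°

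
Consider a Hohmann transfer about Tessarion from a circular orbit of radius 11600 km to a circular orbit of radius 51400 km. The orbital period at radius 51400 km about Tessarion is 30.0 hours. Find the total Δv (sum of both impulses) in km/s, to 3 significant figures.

Δv = 2.92 km/s

From Kepler's third law T² = 4π²r³/μ at r = 51400 km, T = 30.0 hours = 30.0 × 3600 s = 1.080×10^5 s: μ = 4π²r³/T² = 4.59623×10^5 km³/s².
Semi-major axis of the transfer orbit: a_t = (11600 + 51400)/2 = 31500 km.
At r₁ the circular-orbit speed is v₁ = √(μ/r₁) = 6.295 km/s.
Transfer-orbit speed at r₁ (vis-viva equation): v_p = √[μ(2/r₁ − 1/a_t)] = 8.041 km/s.
First burn Δv₁ = |v_p − v₁| = 1.746 km/s.
Circular speed at r₂: v₂ = √(μ/r₂) = 2.9903 km/s.
Transfer-orbit speed at r₂: v_a = √[μ(2/r₂ − 1/a_t)] = 1.8147 km/s.
Second burn Δv₂ = |v₂ − v_a| = 1.176 km/s.
Total Δv = Δv₁ + Δv₂ = 2.922 km/s.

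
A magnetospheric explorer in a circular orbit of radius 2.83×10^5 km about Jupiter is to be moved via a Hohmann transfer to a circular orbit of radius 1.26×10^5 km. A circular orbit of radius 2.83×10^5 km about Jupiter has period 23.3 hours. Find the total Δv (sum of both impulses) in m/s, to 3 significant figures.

Δv = 10200 m/s

From Kepler's third law T² = 4π²r³/μ at r = 2.83×10^5 km, T = 23.3 hours = 23.3 × 3600 s = 83880 s: μ = 4π²r³/T² = 1.27175×10^8 km³/s².
Semi-major axis of the transfer orbit: a_t = (2.830×10^5 + 1.260×10^5)/2 = 2.045×10^5 km.
Circular speed at r₁: v₁ = √(μ/r₁) = √(1.27175×10^8/2.830×10^5) = 21.199 km/s.
On the transfer ellipse at r₁, v² = μ(2/r − 1/a) gives v_a = √[μ(2/r₁ − 1/a_t)] = 16.640 km/s.
First burn Δv₁ = |v_a − v₁| = 4.559 km/s.
Circular speed at r₂: v₂ = √(μ/r₂) = 31.770 km/s.
Transfer-orbit speed at r₂: v_p = √[μ(2/r₂ − 1/a_t)] = 37.373 km/s.
Second burn Δv₂ = |v₂ − v_p| = 5.603 km/s.
Δv = Δv₁ + Δv₂ = 4.559 + 5.603 = 10.16 km/s.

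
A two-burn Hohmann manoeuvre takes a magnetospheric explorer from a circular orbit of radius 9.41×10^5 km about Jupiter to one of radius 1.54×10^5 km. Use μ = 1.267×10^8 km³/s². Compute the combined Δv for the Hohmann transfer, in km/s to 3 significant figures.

Δv = 14.4 km/s

Semi-major axis of the transfer orbit: a_t = (9.410×10^5 + 1.540×10^5)/2 = 5.475×10^5 km.
Circular speed at r₁: v₁ = √(μ/r₁) = √(1.267×10^8/9.410×10^5) = 11.604 km/s.
Transfer-orbit speed at r₁ (vis-viva): v_a = √[μ(2/r₁ − 1/a_t)] = 6.1541 km/s.
First burn Δv₁ = |v_a − v₁| = 5.450 km/s.
At r₂, v₂ = √(μ/r₂) = 28.68 km/s.
Transfer-orbit speed at r₂: v_p = √[μ(2/r₂ − 1/a_t)] = 37.60 km/s.
Second burn Δv₂ = |v₂ − v_p| = 8.920 km/s.
Total Δv = Δv₁ + Δv₂ = 14.37 km/s.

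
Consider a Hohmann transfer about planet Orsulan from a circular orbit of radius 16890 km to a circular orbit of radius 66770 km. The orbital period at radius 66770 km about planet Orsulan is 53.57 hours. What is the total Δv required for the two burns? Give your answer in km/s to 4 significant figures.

Δv = 1.932 km/s

From Kepler's third law T² = 4π²r³/μ at r = 66770 km, T = 53.57 hours = 53.57 × 3600 s = 1.92852×10^5 s: μ = 4π²r³/T² = 3.15977×10^5 km³/s².
Semi-major axis of the transfer orbit: a_t = (16890 + 66770)/2 = 41830 km.
Circular speed at r₁: v₁ = √(μ/r₁) = √(3.15977×10^5/16890) = 4.3253 km/s.
On the transfer ellipse at r₁, v² = μ(2/r − 1/a) gives v_p = √[μ(2/r₁ − 1/a_t)] = 5.4646 km/s.
First burn Δv₁ = |v_p − v₁| = 1.139 km/s.
Circular speed at r₂: v₂ = √(μ/r₂) = 2.1754 km/s.
Transfer-orbit speed at r₂: v_a = √[μ(2/r₂ − 1/a_t)] = 1.3823 km/s.
Second burn Δv₂ = |v₂ − v_a| = 0.7931 km/s.
Total Δv = Δv₁ + Δv₂ = 1.932 km/s.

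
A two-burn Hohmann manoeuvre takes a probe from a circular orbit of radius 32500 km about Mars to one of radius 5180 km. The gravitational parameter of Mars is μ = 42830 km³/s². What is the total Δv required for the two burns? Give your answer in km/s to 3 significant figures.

Semi-major axis of the transfer orbit: a_t = (32500 + 5180)/2 = 18840 km.
At r₁ the circular-orbit speed is v₁ = √(μ/r₁) = 1.14797 km/s.
Transfer-orbit speed at r₁ (vis-viva equation): v_a = √[μ(2/r₁ − 1/a_t)] = 0.601945 km/s.
First burn Δv₁ = |v_a − v₁| = 0.5460 km/s.
Circular speed at r₂: v₂ = √(μ/r₂) = 2.8755 km/s.
Transfer-orbit speed at r₂: v_p = √[μ(2/r₂ − 1/a_t)] = 3.7767 km/s.
Second burn Δv₂ = |v₂ − v_p| = 0.9012 km/s.
Δv = Δv₁ + Δv₂ = 0.5460 + 0.9012 = 1.447 km/s.

Δv = 1.45 km/s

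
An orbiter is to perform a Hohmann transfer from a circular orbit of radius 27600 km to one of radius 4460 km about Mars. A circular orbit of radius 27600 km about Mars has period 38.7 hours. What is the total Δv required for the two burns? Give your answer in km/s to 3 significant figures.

From Kepler's third law T² = 4π²r³/μ at r = 27600 km, T = 38.7 hours = 38.7 × 3600 s = 1.3932×10^5 s: μ = 4π²r³/T² = 42762.2 km³/s².
Transfer-ellipse semi-major axis a_t = (r₁ + r₂)/2 = (27600 + 4460)/2 = 16030 km.
Circular speed at r₁: v₁ = √(μ/r₁) = √(42762.2/27600) = 1.24473 km/s.
Transfer-orbit speed at r₁ (vis-viva equation): v_a = √[μ(2/r₁ − 1/a_t)] = 0.656563 km/s.
First burn Δv₁ = |v_a − v₁| = 0.5882 km/s.
Circular speed at r₂: v₂ = √(μ/r₂) = 3.0964 km/s.
Transfer-orbit speed at r₂: v_p = √[μ(2/r₂ − 1/a_t)] = 4.0630 km/s.
Second burn Δv₂ = |v₂ − v_p| = 0.9666 km/s.
Δv = Δv₁ + Δv₂ = 0.5882 + 0.9666 = 1.555 km/s.

Δv = 1.55 km/s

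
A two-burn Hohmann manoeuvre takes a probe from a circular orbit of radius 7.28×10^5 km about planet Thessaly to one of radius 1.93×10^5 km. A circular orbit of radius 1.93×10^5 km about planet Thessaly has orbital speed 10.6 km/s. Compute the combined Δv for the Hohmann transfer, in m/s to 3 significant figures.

Δv = 4650 m/s

From the circular-orbit relation v² = μ/r at r = 1.93×10^5 km: μ = v²r = (10.6)² × 1.93×10^5 = 2.16855×10^7 km³/s².
The Hohmann ellipse has a_t = (r₁ + r₂)/2 = 4.605×10^5 km.
At r₁ the circular-orbit speed is v₁ = √(μ/r₁) = 5.457815 km/s.
Transfer-orbit speed at r₁ (v² = μ(2/r − 1/a)): v_a = √[μ(2/r₁ − 1/a_t)] = 3.533318 km/s.
First burn Δv₁ = |v_a − v₁| = 1.924 km/s.
Circular speed at r₂: v₂ = √(μ/r₂) = 10.600 km/s.
Transfer-orbit speed at r₂: v_p = √[μ(2/r₂ − 1/a_t)] = 13.328 km/s.
Second burn Δv₂ = |v₂ − v_p| = 2.728 km/s.
Total Δv = Δv₁ + Δv₂ = 4.652 km/s.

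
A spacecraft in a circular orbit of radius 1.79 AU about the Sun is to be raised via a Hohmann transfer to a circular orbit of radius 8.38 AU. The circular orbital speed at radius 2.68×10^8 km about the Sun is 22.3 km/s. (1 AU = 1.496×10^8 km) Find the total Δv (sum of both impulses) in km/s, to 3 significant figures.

From the circular-orbit relation v² = μ/r at r = 2.68×10^8 km: μ = v²r = (22.3)² × 2.68×10^8 = 1.33274×10^11 km³/s².
In km: r₁ = 1.79 × 1.496×10^8 = 2.67784×10^8 km; r₂ = 8.38 × 1.496×10^8 = 1.253648×10^9 km.
Semi-major axis of the transfer orbit: a_t = (2.67784×10^8 + 1.253648×10^9)/2 = 7.60716×10^8 km.
Circular speed at r₁: v₁ = √(μ/r₁) = √(1.33274×10^11/2.67784×10^8) = 22.31 km/s.
Transfer-orbit speed at r₁ (vis-viva equation): v_p = √[μ(2/r₁ − 1/a_t)] = 28.64 km/s.
First burn Δv₁ = |v_p − v₁| = 6.330 km/s.
At r₂, v₂ = √(μ/r₂) = 10.31 km/s.
Transfer-orbit speed at r₂: v_a = √[μ(2/r₂ − 1/a_t)] = 6.117 km/s.
Second burn Δv₂ = |v₂ − v_a| = 4.193 km/s.
Total Δv = Δv₁ + Δv₂ = 10.52 km/s.

Δv = 10.5 km/s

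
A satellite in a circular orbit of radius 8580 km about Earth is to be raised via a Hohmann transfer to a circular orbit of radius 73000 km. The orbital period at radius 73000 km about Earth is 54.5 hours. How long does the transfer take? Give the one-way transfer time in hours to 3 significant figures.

From Kepler's third law T² = 4π²r³/μ at r = 73000 km, T = 54.5 hours = 54.5 × 3600 s = 1.962×10^5 s: μ = 4π²r³/T² = 3.98961×10^5 km³/s².
Transfer-ellipse semi-major axis a_t = (r₁ + r₂)/2 = (8580 + 73000)/2 = 40790 km.
Half the transfer-orbit period gives t = π√(a_t³/μ) = 40970 s.
Converting: 40970 s ÷ 3600 s/hour = 11.4 hours.

t = 11.4 hours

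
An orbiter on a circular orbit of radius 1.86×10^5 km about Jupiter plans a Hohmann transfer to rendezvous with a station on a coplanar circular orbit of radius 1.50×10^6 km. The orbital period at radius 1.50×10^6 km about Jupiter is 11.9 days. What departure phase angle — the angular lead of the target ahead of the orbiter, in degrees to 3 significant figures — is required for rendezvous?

φ = 104°

From Kepler's third law T² = 4π²r³/μ at r = 1.50×10^6 km, T = 11.9 days = 11.9 × 86400 s = 1.02816×10^6 s: μ = 4π²r³/T² = 1.26041×10^8 km³/s².
The Hohmann ellipse has a_t = (r₁ + r₂)/2 = 8.430×10^5 km.
Transfer time t = π√(a_t³/μ) = 2.166×10^5 s.
The target's mean motion on its circular orbit is ω₂ = √(μ/r₂³) = 6.111×10^-6 rad/s.
Angle swept by the target during transfer: ω₂·t = 1.3236 rad = 75.84°.
Arrival is 180° from departure on the ellipse, so φ = 180° − 75.84° = 104°.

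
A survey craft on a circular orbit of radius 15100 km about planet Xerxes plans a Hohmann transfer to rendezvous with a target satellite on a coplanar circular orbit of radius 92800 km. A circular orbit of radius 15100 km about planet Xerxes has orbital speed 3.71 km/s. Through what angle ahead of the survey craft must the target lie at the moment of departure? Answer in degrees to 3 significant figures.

From the circular-orbit relation v² = μ/r at r = 15100 km: μ = v²r = (3.71)² × 15100 = 2.07838×10^5 km³/s².
The Hohmann ellipse has a_t = (r₁ + r₂)/2 = 53950 km.
Transfer time t = π√(a_t³/μ) = 86352 s.
Target angular speed ω₂ = √(μ/r₂³) = 1.6127×10^-5 rad/s.
Angle swept by the target during transfer: ω₂·t = 1.3926 rad = 79.79°.
The survey craft traverses 180° on the transfer ellipse, so the target must lead by 180° − 79.79° = 100°.

φ = 100°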